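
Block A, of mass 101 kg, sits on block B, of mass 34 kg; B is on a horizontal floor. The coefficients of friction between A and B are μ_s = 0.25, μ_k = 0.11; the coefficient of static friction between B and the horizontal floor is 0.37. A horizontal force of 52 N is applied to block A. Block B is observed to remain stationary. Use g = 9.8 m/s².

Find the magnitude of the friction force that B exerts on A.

f ≈ 52 N

Normal force at the A–B interface: N₁ = m_A g = 989.8 N.
So the A–B interface can sustain at most μ_s N₁ = 247.5 N of static friction.
Since P = 52 N ≤ 247.5 N, A does not slip on B; friction on A equals P = 52 N.
B experiences an equal 52 N forward from A (third law). B is in equilibrium, so the floor supplies f₂ = 52 N of static friction (limit μ_s(m_A+m_B)g = 489.5 N, not exceeded).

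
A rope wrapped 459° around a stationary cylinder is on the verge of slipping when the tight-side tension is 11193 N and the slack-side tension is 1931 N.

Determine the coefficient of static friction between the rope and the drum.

μ ≈ 0.219

T₂/T₁ = e^{μβ} → μ = ln(T₂/T₁)/β.
β = 459° = 8.011 rad.
μ = ln(11193/1931)/8.011 = ln(5.796)/8.011 = 0.219.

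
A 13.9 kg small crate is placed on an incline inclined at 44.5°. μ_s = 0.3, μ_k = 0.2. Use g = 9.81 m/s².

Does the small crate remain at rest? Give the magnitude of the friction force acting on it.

N = m g cos θ = 97.3 N.
Down-slope weight component: m g sin θ = 95.6 N.
μ_s N = 29.2 N.
95.6 > 29.2 N, so it slides; kinetic friction f = μ_k N = 0.2×97.3 = 19.5 N.

f ≈ 19.5 N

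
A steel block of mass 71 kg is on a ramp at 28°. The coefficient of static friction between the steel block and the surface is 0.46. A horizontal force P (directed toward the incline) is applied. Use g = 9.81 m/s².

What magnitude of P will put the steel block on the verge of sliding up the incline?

At impending motion up the slope, friction acts down-slope at its limit: f = μ_s N.
Perpendicular to the incline: N = m g cos θ + P sin θ.
Along the incline: P cos θ = m g sin θ + μ_s N = m g sin θ + μ_s (m g cos θ + P sin θ).
Solving, P (cos θ − μ_s sin θ) = m g (sin θ + μ_s cos θ), so P = 71×9.81×(sin 28° + 0.46 cos 28°)/(cos 28° − 0.46 sin 28°) = 697×0.8756/0.667 = 914 N.

P ≈ 914 N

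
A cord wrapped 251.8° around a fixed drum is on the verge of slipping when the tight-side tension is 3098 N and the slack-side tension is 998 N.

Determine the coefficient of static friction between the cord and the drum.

μ ≈ 0.258

T₂/T₁ = e^{μβ} → μ = ln(T₂/T₁)/β.
β = 251.8° = 4.395 rad.
μ = ln(3098/998)/4.395 = ln(3.104)/4.395 = 0.258.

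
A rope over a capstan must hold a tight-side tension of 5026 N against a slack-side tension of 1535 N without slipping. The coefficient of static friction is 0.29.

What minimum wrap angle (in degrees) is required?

β_min ≈ 234°

T₂/T₁ = e^{μβ} → β = ln(T₂/T₁)/μ.
β = ln(5026/1535)/0.29 = 1.186/0.29 = 4.09 rad.
In degrees: β = 4.09 × 180/π = 234°.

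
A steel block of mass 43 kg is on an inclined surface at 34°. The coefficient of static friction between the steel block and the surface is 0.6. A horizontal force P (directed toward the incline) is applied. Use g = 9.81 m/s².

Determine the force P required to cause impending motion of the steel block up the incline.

At impending motion up the slope, friction acts down-slope at its limit: f = μ_s N.
Perpendicular to the incline: N = m g cos θ + P sin θ.
Along the incline: P cos θ = m g sin θ + μ_s N = m g sin θ + μ_s (m g cos θ + P sin θ).
Solving, P (cos θ − μ_s sin θ) = m g (sin θ + μ_s cos θ), so P = 43×9.81×(sin 34° + 0.6 cos 34°)/(cos 34° − 0.6 sin 34°) = 422×1.057/0.4935 = 903 N.

P ≈ 903 N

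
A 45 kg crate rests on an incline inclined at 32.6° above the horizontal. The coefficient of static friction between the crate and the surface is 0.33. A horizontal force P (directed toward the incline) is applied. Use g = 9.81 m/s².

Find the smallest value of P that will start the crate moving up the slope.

P ≈ 542 N

At impending motion up the slope, friction acts down-slope at its limit: f = μ_s N.
Perpendicular to the incline: N = m g cos θ + P sin θ.
Along the incline: P cos θ = m g sin θ + μ_s N = m g sin θ + μ_s (m g cos θ + P sin θ).
Solving, P (cos θ − μ_s sin θ) = m g (sin θ + μ_s cos θ), so P = 45×9.81×(sin 32.6° + 0.33 cos 32.6°)/(cos 32.6° − 0.33 sin 32.6°) = 441×0.8168/0.6647 = 542 N.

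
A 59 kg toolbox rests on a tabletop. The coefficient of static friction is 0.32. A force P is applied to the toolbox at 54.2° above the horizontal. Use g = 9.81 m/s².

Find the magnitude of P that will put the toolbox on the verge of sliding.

P ≈ 219 N

N = m g − P sin α (the pull lifts the toolbox).
At impending slip, P cos α = μ_s N = μ_s (m g − P sin α).
Solving: P (cos α + μ_s sin α) = μ_s m g → P = 0.32×579/(cos 54.2° + 0.32 sin 54.2°) = 185/0.8445 = 219 N.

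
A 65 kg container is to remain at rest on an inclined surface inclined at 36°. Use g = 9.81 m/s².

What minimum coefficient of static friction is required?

At the slip threshold m g sin θ = μ_s m g cos θ, so μ_s,min = tan θ.
μ_s,min = tan 36° = 0.727.

μ_s,min ≈ 0.727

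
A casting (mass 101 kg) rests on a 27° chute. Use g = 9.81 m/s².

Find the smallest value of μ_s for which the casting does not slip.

μ_s,min ≈ 0.51

At the slip threshold m g sin θ = μ_s m g cos θ, so μ_s,min = tan θ.
μ_s,min = tan 27° = 0.51.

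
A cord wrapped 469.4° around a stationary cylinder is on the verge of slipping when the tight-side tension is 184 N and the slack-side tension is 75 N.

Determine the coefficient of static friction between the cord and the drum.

μ ≈ 0.11

T₂/T₁ = e^{μβ} → μ = ln(T₂/T₁)/β.
β = 469.4° = 8.193 rad.
μ = ln(184/75)/8.193 = ln(2.453)/8.193 = 0.11.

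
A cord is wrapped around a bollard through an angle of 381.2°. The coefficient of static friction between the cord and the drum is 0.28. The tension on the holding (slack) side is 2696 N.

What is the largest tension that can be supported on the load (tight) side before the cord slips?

T_max ≈ 17400 N

At impending slip the capstan equation gives T₂/T₁ = e^{μβ} with β in radians.
β = 381.2° × π/180 = 6.653 rad.
e^{μβ} = e^{0.28×6.653} = 6.442.
T₂ = T₁ · e^{μβ} = 2696 × 6.442 = 17400 N.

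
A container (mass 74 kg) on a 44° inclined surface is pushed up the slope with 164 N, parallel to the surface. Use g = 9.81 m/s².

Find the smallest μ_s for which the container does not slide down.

N = m g cos θ = 522.2 N.
Friction must make up the shortfall along the incline: f = m g sin θ − P = 504.3 − 164 = 340.3 N.
At the threshold f = μ_s N, so μ_s,min = 340.3/522.2 = 0.652.

μ_s,min ≈ 0.652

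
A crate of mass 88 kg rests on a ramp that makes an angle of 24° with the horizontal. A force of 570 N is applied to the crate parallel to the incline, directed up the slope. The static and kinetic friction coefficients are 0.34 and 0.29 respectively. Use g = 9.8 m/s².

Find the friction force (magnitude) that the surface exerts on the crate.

f ≈ 219 N (down the incline)

The normal reaction is N = m g cos θ = 787.8 N.
The friction needed for equilibrium is m g sin θ − P = 350.8 − 570 = -219.2 N, measured positive up-slope.
Static friction can supply at most μ_s N = 267.9 N.
Since |-219.2| ≤ 267.9 N, static friction is sufficient; f equals the required value, not μ_s N.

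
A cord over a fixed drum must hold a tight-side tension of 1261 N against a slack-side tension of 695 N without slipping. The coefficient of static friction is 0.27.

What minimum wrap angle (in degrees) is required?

T₂/T₁ = e^{μβ} → β = ln(T₂/T₁)/μ.
β = ln(1261/695)/0.27 = 0.5957/0.27 = 2.206 rad.
In degrees: β = 2.206 × 180/π = 126°.

β_min ≈ 126°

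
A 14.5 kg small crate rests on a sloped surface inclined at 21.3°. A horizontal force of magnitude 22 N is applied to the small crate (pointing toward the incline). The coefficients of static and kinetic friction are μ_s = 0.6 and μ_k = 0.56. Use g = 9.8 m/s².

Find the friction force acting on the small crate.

f ≈ 31.1 N (up the incline)

The horizontal push has a component P sin θ into the surface, so N = m g cos θ + P sin θ = 132.4 + 7.992 = 140.4 N.
Parallel to the incline: P cos θ − m g sin θ = 20.5 − 51.62 = -31.12 N; the friction needed to balance this is 31.12 N acting up the slope.
Maximum static friction: μ_s N = 0.6 × 140.4 = 84.23 N.
Since 31.12 N is within the 84.23 N limit, the small crate stays put and friction is exactly 31.1 N.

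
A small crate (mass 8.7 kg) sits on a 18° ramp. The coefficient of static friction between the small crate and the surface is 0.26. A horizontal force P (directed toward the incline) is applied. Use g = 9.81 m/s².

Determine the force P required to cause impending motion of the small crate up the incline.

P ≈ 54.5 N

At impending motion up the slope, friction acts down-slope at its limit: f = μ_s N.
Perpendicular to the incline: N = m g cos θ + P sin θ.
Along the incline: P cos θ = m g sin θ + μ_s N = m g sin θ + μ_s (m g cos θ + P sin θ).
Solving, P (cos θ − μ_s sin θ) = m g (sin θ + μ_s cos θ), so P = 8.7×9.81×(sin 18° + 0.26 cos 18°)/(cos 18° − 0.26 sin 18°) = 85.3×0.5563/0.8707 = 54.5 N.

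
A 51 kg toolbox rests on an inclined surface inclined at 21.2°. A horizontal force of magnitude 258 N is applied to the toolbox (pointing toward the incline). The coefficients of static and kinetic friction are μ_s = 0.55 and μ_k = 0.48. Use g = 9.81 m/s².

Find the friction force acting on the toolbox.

f ≈ 59.6 N (down the incline)

Normal direction: N = m g cos θ + P sin θ = 559.8 N.
Parallel to the incline: P cos θ − m g sin θ = 240.5 − 180.9 = 59.62 N; the friction needed to balance this is 59.62 N acting down the slope.
The limit of static friction is μ_s N = 307.9 N.
|f_req| = 59.62 ≤ 307.9 N → the toolbox is in equilibrium; friction equals the required value.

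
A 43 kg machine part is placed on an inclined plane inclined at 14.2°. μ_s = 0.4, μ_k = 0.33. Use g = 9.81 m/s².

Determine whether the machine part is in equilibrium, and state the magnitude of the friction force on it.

N = m g cos θ = 409 N.
Down-slope weight component: m g sin θ = 103 N.
μ_s N = 164 N.
103 ≤ 164 N, so it stays put; friction = 103 N.

f ≈ 103 N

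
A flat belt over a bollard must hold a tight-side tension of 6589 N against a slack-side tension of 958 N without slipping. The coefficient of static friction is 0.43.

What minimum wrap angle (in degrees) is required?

β_min ≈ 257°

T₂/T₁ = e^{μβ} → β = ln(T₂/T₁)/μ.
β = ln(6589/958)/0.43 = 1.928/0.43 = 4.484 rad.
In degrees: β = 4.484 × 180/π = 257°.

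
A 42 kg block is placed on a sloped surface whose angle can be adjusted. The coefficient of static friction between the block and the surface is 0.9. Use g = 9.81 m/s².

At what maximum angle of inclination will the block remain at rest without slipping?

θ_max ≈ 42°

At the slip threshold, m g sin θ = μ_s · m g cos θ, so tan θ = μ_s.
θ_max = arctan(0.9) = 42°.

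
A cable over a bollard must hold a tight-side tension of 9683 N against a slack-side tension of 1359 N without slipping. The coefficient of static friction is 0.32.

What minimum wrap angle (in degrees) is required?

T₂/T₁ = e^{μβ} → β = ln(T₂/T₁)/μ.
β = ln(9683/1359)/0.32 = 1.964/0.32 = 6.136 rad.
In degrees: β = 6.136 × 180/π = 352°.

β_min ≈ 352°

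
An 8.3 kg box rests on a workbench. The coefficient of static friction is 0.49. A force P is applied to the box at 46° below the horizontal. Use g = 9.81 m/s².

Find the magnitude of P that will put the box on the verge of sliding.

N = m g + P sin α (the push presses the box into the workbench).
At impending slip, P cos α = μ_s N = μ_s (m g + P sin α).
Solving: P (cos α − μ_s sin α) = μ_s m g → P = 0.49×81.4/(cos 46° − 0.49 sin 46°) = 39.9/0.3422 = 117 N.

P ≈ 117 N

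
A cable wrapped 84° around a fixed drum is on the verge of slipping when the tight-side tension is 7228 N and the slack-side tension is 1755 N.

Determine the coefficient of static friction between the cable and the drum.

μ ≈ 0.965

T₂/T₁ = e^{μβ} → μ = ln(T₂/T₁)/β.
β = 84° = 1.466 rad.
μ = ln(7228/1755)/1.466 = ln(4.119)/1.466 = 0.965.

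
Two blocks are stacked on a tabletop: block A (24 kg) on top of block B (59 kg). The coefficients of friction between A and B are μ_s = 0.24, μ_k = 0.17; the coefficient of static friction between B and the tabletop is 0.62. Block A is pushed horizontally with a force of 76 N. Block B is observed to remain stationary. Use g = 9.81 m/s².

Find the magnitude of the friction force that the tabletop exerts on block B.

f ≈ 40 N

Between the blocks, N₁ = m_A g = 235.4 N.
So the A–B interface can sustain at most μ_s N₁ = 56.51 N of static friction.
Since P = 76 N > 56.51 N, A slides on B; the A–B friction is kinetic: f₁ = μ_k N₁ = 0.17×235.4 = 40 N.
By Newton's third law B feels 40 N forward from A. With B stationary, the floor's static friction on B balances it: f₂ = 40 N (well within μ_s(m_A+m_B)g = 504.8 N).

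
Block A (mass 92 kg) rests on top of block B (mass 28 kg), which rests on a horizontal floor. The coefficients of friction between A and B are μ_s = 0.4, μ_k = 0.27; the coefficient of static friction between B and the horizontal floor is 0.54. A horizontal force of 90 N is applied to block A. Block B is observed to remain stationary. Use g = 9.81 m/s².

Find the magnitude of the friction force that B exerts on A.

Between the blocks, N₁ = m_A g = 902.5 N.
So the A–B interface can sustain at most μ_s N₁ = 361 N of static friction.
P = 90 N is within that limit, so A and B move together (both at rest); the A–B friction is simply f₁ = P = 90 N.
B experiences an equal 90 N forward from A (third law). B is in equilibrium, so the floor supplies f₂ = 90 N of static friction (limit μ_s(m_A+m_B)g = 635.7 N, not exceeded).

f ≈ 90 N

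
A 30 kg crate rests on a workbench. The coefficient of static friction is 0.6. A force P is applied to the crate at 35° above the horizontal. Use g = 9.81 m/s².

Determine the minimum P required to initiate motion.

P ≈ 152 N

N = m g − P sin α (the pull lifts the crate).
At impending slip, P cos α = μ_s N = μ_s (m g − P sin α).
Solving: P (cos α + μ_s sin α) = μ_s m g → P = 0.6×294/(cos 35° + 0.6 sin 35°) = 177/1.163 = 152 N.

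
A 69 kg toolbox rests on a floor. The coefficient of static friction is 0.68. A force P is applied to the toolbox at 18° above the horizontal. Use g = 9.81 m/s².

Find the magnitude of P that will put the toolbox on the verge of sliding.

P ≈ 396 N

N = m g − P sin α (the pull lifts the toolbox).
At impending slip, P cos α = μ_s N = μ_s (m g − P sin α).
Solving: P (cos α + μ_s sin α) = μ_s m g → P = 0.68×677/(cos 18° + 0.68 sin 18°) = 460/1.161 = 396 N.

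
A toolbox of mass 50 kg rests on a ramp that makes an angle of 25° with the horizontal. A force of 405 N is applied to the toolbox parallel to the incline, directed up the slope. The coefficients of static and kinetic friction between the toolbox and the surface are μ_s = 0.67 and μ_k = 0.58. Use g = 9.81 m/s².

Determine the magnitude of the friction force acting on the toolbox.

f ≈ 198 N (down the incline)

Perpendicular to the surface, N = m g cos θ = 50·9.81·cos 25° = 444.5 N.
Parallel to the incline, ΣF = 0 gives f = m g sin θ − P = 207.3 − 405 = -197.7 N (up-slope positive).
Static friction can supply at most μ_s N = 297.8 N.
Since |-197.7| ≤ 297.8 N, the toolbox remains in static equilibrium and friction takes exactly the required value.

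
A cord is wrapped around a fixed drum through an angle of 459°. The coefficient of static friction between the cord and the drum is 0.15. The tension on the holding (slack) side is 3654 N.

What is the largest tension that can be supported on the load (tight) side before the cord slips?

T_max ≈ 12200 N

At impending slip the capstan equation gives T₂/T₁ = e^{μβ} with β in radians.
β = 459° × π/180 = 8.011 rad.
e^{μβ} = e^{0.15×8.011} = 3.326.
T₂ = T₁ · e^{μβ} = 3654 × 3.326 = 12200 N.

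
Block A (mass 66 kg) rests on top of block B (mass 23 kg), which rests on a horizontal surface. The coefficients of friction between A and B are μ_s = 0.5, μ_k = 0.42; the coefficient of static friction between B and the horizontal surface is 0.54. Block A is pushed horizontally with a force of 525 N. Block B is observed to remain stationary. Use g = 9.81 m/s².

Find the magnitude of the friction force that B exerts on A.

f ≈ 272 N

Normal force at the A–B interface: N₁ = m_A g = 647.5 N.
Maximum static friction on A from B: μ_s N₁ = 0.5×647.5 = 323.7 N.
P = 525 N exceeds that limit, so A slips over B and the interface friction becomes kinetic: f₁ = μ_k N₁ = 0.42×647.5 = 272 N.
By Newton's third law B feels 272 N forward from A. With B stationary, the floor's static friction on B balances it: f₂ = 272 N (well within μ_s(m_A+m_B)g = 471.5 N).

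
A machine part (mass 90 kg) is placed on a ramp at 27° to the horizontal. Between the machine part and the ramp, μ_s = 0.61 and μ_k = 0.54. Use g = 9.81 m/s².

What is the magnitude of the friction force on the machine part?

f ≈ 401 N (up the incline)

Perpendicular to the surface, N = m g cos θ = 90·9.81·cos 27° = 786.7 N.
For equilibrium along the incline, friction must balance the weight component: f = m g sin θ = 400.8 N up the slope.
Maximum static friction available: μ_s N = 0.61 × 786.7 = 479.9 N.
Since |400.8| ≤ 479.9 N, static friction is sufficient; f equals the required value, not μ_s N.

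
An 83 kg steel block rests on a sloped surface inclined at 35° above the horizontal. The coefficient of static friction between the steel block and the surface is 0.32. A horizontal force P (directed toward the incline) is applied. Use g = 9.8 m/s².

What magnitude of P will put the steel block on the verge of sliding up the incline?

At impending motion up the slope, friction acts down-slope at its limit: f = μ_s N.
Perpendicular to the incline: N = m g cos θ + P sin θ.
Along the incline: P cos θ = m g sin θ + μ_s N = m g sin θ + μ_s (m g cos θ + P sin θ).
Solving, P (cos θ − μ_s sin θ) = m g (sin θ + μ_s cos θ), so P = 83×9.8×(sin 35° + 0.32 cos 35°)/(cos 35° − 0.32 sin 35°) = 813×0.8357/0.6356 = 1070 N.

P ≈ 1070 N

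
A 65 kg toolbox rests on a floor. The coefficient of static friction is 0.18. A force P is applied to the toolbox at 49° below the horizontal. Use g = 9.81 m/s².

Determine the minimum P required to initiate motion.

N = m g + P sin α (the push presses the toolbox into the floor).
At impending slip, P cos α = μ_s N = μ_s (m g + P sin α).
Solving: P (cos α − μ_s sin α) = μ_s m g → P = 0.18×638/(cos 49° − 0.18 sin 49°) = 115/0.5202 = 221 N.

P ≈ 221 N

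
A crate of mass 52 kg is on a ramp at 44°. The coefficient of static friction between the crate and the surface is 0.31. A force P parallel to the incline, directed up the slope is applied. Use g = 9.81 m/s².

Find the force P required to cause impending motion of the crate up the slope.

At impending motion up the slope, friction acts down-slope at its limit: f = μ_s N.
P is parallel to the surface, so N = m g cos θ = 367 N.
Along the incline: P = m g sin θ + μ_s N = 354 + 0.31×367 = 468 N.

P ≈ 468 N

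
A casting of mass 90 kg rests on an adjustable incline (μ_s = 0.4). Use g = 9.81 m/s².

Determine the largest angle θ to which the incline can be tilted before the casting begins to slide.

θ_max ≈ 21.8°

At the slip threshold, m g sin θ = μ_s · m g cos θ, so tan θ = μ_s.
θ_max = arctan(0.4) = 21.8°.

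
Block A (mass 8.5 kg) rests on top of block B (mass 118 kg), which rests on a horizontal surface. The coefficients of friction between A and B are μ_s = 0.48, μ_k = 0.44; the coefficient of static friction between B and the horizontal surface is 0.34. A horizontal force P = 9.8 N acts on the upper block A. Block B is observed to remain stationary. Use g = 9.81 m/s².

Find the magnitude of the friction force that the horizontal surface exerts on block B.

f ≈ 9.8 N

Normal force at the A–B interface: N₁ = m_A g = 83.39 N.
Maximum static friction on A from B: μ_s N₁ = 0.48×83.39 = 40.02 N.
P = 9.8 N is within that limit, so A and B move together (both at rest); the A–B friction is simply f₁ = P = 9.8 N.
By Newton's third law B feels 9.8 N forward from A. With B stationary, the floor's static friction on B balances it: f₂ = 9.8 N (well within μ_s(m_A+m_B)g = 421.9 N).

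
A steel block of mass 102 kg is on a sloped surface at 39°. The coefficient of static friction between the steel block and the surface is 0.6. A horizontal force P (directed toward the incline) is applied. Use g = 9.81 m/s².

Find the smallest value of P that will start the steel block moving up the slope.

P ≈ 2740 N

At impending motion up the slope, friction acts down-slope at its limit: f = μ_s N.
Perpendicular to the incline: N = m g cos θ + P sin θ.
Along the incline: P cos θ = m g sin θ + μ_s N = m g sin θ + μ_s (m g cos θ + P sin θ).
Solving, P (cos θ − μ_s sin θ) = m g (sin θ + μ_s cos θ), so P = 102×9.81×(sin 39° + 0.6 cos 39°)/(cos 39° − 0.6 sin 39°) = 1000×1.096/0.3996 = 2740 N.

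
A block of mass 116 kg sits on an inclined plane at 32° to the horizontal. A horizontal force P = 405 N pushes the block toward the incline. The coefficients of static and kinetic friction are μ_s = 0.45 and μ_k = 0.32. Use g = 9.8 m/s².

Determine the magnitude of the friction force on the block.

Normal direction: N = m g cos θ + P sin θ = 1179 N.
Parallel to the incline: P cos θ − m g sin θ = 343.5 − 602.4 = -259 N; the friction needed to balance this is 259 N acting up the slope.
The limit of static friction is μ_s N = 530.4 N.
|f_req| = 259 ≤ 530.4 N → the block is in equilibrium; friction equals the required value.

f ≈ 259 N (up the incline)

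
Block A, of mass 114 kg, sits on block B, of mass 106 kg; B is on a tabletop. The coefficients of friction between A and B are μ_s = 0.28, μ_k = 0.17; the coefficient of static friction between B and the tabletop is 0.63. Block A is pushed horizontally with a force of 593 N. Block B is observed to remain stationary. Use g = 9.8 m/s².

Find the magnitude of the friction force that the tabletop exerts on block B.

f ≈ 190 N

Between the blocks, N₁ = m_A g = 1117 N.
Maximum static friction on A from B: μ_s N₁ = 0.28×1117 = 312.8 N.
Since P = 593 N > 312.8 N, A slides on B; the A–B friction is kinetic: f₁ = μ_k N₁ = 0.17×1117 = 190 N.
By Newton's third law B feels 190 N forward from A. With B stationary, the floor's static friction on B balances it: f₂ = 190 N (well within μ_s(m_A+m_B)g = 1358 N).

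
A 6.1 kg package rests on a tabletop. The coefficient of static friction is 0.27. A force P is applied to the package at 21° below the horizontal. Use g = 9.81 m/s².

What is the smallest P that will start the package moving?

P ≈ 19.3 N

N = m g + P sin α (the push presses the package into the tabletop).
At impending slip, P cos α = μ_s N = μ_s (m g + P sin α).
Solving: P (cos α − μ_s sin α) = μ_s m g → P = 0.27×59.8/(cos 21° − 0.27 sin 21°) = 16.2/0.8368 = 19.3 N.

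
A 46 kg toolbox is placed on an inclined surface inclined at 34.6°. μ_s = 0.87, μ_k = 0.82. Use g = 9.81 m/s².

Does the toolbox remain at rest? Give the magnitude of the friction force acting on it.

N = m g cos θ = 371 N.
Down-slope weight component: m g sin θ = 256 N.
μ_s N = 323 N.
256 ≤ 323 N, so it stays put; friction = 256 N.

f ≈ 256 N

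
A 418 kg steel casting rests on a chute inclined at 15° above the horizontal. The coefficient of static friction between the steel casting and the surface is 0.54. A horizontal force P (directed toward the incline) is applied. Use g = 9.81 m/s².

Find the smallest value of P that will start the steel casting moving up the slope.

At impending motion up the slope, friction acts down-slope at its limit: f = μ_s N.
Perpendicular to the incline: N = m g cos θ + P sin θ.
Along the incline: P cos θ = m g sin θ + μ_s N = m g sin θ + μ_s (m g cos θ + P sin θ).
Solving, P (cos θ − μ_s sin θ) = m g (sin θ + μ_s cos θ), so P = 418×9.81×(sin 15° + 0.54 cos 15°)/(cos 15° − 0.54 sin 15°) = 4100×0.7804/0.8262 = 3870 N.

P ≈ 3870 N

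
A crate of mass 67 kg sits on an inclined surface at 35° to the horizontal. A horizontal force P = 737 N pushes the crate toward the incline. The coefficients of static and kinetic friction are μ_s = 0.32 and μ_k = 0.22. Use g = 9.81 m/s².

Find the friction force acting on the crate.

The horizontal push has a component P sin θ into the surface, so N = m g cos θ + P sin θ = 538.4 + 422.7 = 961.1 N.
Parallel to the incline: P cos θ − m g sin θ = 603.7 − 377 = 226.7 N; the friction needed to balance this is 226.7 N acting down the slope.
Maximum static friction: μ_s N = 0.32 × 961.1 = 307.6 N.
|f_req| = 226.7 ≤ 307.6 N → the crate is in equilibrium; friction equals the required value.

f ≈ 227 N (down the incline)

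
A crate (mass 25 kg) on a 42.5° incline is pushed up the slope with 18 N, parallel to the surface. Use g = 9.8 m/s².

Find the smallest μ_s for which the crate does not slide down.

μ_s,min ≈ 0.817

N = m g cos θ = 180.6 N.
Friction must make up the shortfall along the incline: f = m g sin θ − P = 165.5 − 18 = 147.5 N.
At the threshold f = μ_s N, so μ_s,min = 147.5/180.6 = 0.817.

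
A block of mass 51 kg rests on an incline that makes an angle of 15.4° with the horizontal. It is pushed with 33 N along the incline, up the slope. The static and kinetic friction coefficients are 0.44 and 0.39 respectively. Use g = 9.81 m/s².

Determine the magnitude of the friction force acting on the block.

f ≈ 99.9 N (up the incline)

The normal reaction is N = m g cos θ = 482.3 N.
For equilibrium along the incline the friction force must supply f = m g sin θ − P = 132.9 − 33 = 99.86 N (positive meaning up-slope).
Static friction can supply at most μ_s N = 212.2 N.
Since |99.86| ≤ 212.2 N, static friction is sufficient; f equals the required value, not μ_s N.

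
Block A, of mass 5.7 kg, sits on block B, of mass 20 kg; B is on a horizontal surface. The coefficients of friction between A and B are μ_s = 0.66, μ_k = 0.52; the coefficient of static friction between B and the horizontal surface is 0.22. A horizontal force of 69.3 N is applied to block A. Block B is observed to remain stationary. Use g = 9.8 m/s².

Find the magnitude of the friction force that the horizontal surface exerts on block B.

Between the blocks, N₁ = m_A g = 55.86 N.
Maximum static friction on A from B: μ_s N₁ = 0.66×55.86 = 36.87 N.
P = 69.3 N exceeds that limit, so A slips over B and the interface friction becomes kinetic: f₁ = μ_k N₁ = 0.52×55.86 = 29 N.
B experiences an equal 29 N forward from A (third law). B is in equilibrium, so the floor supplies f₂ = 29 N of static friction (limit μ_s(m_A+m_B)g = 55.41 N, not exceeded).

f ≈ 29 N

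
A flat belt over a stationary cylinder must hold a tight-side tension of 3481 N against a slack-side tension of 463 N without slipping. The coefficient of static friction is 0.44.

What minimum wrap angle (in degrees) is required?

T₂/T₁ = e^{μβ} → β = ln(T₂/T₁)/μ.
β = ln(3481/463)/0.44 = 2.017/0.44 = 4.585 rad.
In degrees: β = 4.585 × 180/π = 263°.

β_min ≈ 263°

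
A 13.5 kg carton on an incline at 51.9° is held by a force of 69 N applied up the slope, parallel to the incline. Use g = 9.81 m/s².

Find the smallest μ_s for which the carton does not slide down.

μ_s,min ≈ 0.431

N = m g cos θ = 81.72 N.
Friction must make up the shortfall along the incline: f = m g sin θ − P = 104.2 − 69 = 35.22 N.
At the threshold f = μ_s N, so μ_s,min = 35.22/81.72 = 0.431.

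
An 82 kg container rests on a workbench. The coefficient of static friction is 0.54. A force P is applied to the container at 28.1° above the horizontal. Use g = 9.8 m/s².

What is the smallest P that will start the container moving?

N = m g − P sin α (the pull lifts the container).
At impending slip, P cos α = μ_s N = μ_s (m g − P sin α).
Solving: P (cos α + μ_s sin α) = μ_s m g → P = 0.54×804/(cos 28.1° + 0.54 sin 28.1°) = 434/1.136 = 382 N.

P ≈ 382 N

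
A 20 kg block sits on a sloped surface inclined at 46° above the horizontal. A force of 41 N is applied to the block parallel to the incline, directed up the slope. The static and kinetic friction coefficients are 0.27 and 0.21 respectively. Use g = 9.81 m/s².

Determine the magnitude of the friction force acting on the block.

The normal reaction is N = m g cos θ = 136.3 N.
The friction needed for equilibrium is m g sin θ − P = 141.1 − 41 = 100.1 N, measured positive up-slope.
Static friction can supply at most μ_s N = 36.8 N.
Since |100.1| > 36.8 N, static friction cannot hold it; the block slides down the incline and kinetic friction applies: f = μ_k N = 0.21 × 136.3 = 28.6 N.

f ≈ 28.6 N (up the incline)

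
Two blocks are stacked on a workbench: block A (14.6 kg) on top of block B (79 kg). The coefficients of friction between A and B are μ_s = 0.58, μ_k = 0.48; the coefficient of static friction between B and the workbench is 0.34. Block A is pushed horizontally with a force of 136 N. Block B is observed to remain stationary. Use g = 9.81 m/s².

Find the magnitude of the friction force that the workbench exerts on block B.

The normal force B exerts on A is simply A's weight, N₁ = 143.2 N.
So the A–B interface can sustain at most μ_s N₁ = 83.07 N of static friction.
P = 136 N exceeds that limit, so A slips over B and the interface friction becomes kinetic: f₁ = μ_k N₁ = 0.48×143.2 = 68.7 N.
By Newton's third law B feels 68.7 N forward from A. With B stationary, the floor's static friction on B balances it: f₂ = 68.7 N (well within μ_s(m_A+m_B)g = 312.2 N).

f ≈ 68.7 N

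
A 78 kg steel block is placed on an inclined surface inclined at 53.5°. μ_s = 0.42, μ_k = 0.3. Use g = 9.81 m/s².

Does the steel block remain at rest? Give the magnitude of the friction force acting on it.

N = m g cos θ = 455 N.
Down-slope weight component: m g sin θ = 615 N.
μ_s N = 191 N.
615 > 191 N, so it slides; kinetic friction f = μ_k N = 0.3×455 = 137 N.

f ≈ 137 N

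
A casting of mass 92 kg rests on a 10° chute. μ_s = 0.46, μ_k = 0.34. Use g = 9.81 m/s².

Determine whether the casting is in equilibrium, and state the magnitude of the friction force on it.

f ≈ 157 N

N = m g cos θ = 889 N.
Down-slope weight component: m g sin θ = 157 N.
μ_s N = 409 N.
157 ≤ 409 N, so it stays put; friction = 157 N.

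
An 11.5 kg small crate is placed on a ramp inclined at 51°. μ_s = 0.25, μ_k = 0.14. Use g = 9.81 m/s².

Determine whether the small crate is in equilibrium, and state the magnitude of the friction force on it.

f ≈ 9.94 N

N = m g cos θ = 71 N.
Down-slope weight component: m g sin θ = 87.7 N.
μ_s N = 17.7 N.
87.7 > 17.7 N, so it slides; kinetic friction f = μ_k N = 0.14×71 = 9.94 N.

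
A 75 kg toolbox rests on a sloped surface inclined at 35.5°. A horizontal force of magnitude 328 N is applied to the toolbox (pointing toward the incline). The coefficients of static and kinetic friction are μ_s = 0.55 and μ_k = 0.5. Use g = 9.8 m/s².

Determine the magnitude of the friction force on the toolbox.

f ≈ 160 N (up the incline)

Resolve perpendicular to the incline: N = m g cos θ + P sin θ = 75×9.8×cos 35.5° + 328×sin 35.5° = 788.8 N.
Parallel to the incline: P cos θ − m g sin θ = 267 − 426.8 = -159.8 N; the friction needed to balance this is 159.8 N acting up the slope.
The limit of static friction is μ_s N = 433.9 N.
Since 159.8 N is within the 433.9 N limit, the toolbox stays put and friction is exactly 160 N.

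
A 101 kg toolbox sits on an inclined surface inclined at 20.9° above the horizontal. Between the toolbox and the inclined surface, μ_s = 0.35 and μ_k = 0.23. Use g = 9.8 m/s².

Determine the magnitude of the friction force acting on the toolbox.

Perpendicular to the surface, N = m g cos θ = 101·9.8·cos 20.9° = 924.7 N.
Along the slope the weight component is m g sin θ = 353.1 N; friction must supply exactly this, acting up-slope.
The static-friction ceiling is μ_s N = 0.35 × 924.7 = 323.6 N.
|353.1| exceeds 323.6 N, so the toolbox slips down-slope; friction is kinetic, f = μ_k N = 0.23×924.7 = 213 N.

f ≈ 213 N (up the incline)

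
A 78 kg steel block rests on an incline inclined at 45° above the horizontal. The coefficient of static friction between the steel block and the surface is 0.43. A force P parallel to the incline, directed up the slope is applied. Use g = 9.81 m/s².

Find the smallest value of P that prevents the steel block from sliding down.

P_min ≈ 308 N

The steel block tends to slide down (tan θ > μ_s), so at the point of impending slip friction acts up-slope at its limit: f = μ_s N.
P is parallel to the surface, so N = m g cos θ = 541 N.
Along the incline: P + μ_s N = m g sin θ, so P = 541 − 0.43×541 = 308 N.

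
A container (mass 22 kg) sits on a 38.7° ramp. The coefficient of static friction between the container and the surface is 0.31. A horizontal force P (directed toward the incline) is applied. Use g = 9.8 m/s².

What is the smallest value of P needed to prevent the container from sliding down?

The container tends to slide down (tan θ > μ_s), so at the point of impending slip friction acts up-slope at its limit: f = μ_s N.
Perpendicular to the incline: N = m g cos θ + P sin θ.
Along the incline: P cos θ + μ_s N = m g sin θ, i.e. P cos θ + μ_s (m g cos θ + P sin θ) = m g sin θ.
Solving, P (cos θ + μ_s sin θ) = m g (sin θ − μ_s cos θ), so P = 216×0.3833/0.9743 = 84.8 N.

P_min ≈ 84.8 N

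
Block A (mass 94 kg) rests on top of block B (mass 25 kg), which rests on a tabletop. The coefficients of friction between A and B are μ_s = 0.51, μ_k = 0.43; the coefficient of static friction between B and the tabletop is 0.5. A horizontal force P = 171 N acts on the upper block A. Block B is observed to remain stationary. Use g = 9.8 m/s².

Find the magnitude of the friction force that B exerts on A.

f ≈ 171 N

Normal force at the A–B interface: N₁ = m_A g = 921.2 N.
Maximum static friction on A from B: μ_s N₁ = 0.51×921.2 = 469.8 N.
Since P = 171 N ≤ 469.8 N, A does not slip on B; friction on A equals P = 171 N.
By Newton's third law B feels 171 N forward from A. With B stationary, the floor's static friction on B balances it: f₂ = 171 N (well within μ_s(m_A+m_B)g = 583.1 N).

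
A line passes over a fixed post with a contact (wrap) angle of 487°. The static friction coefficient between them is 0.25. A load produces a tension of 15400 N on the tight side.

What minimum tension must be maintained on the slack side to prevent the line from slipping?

Capstan equation at impending slip: T_tight/T_slack = e^{μβ}.
β = 487° = 8.5 rad; e^{μβ} = e^{0.25×8.5} = 8.372.
T_slack = T_tight / e^{μβ} = 15400 / 8.372 = 1840 N.

T_min ≈ 1840 N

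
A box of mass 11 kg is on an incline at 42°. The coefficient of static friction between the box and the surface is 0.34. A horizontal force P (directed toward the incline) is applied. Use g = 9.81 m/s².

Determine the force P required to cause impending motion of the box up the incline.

At impending motion up the slope, friction acts down-slope at its limit: f = μ_s N.
Perpendicular to the incline: N = m g cos θ + P sin θ.
Along the incline: P cos θ = m g sin θ + μ_s N = m g sin θ + μ_s (m g cos θ + P sin θ).
Solving, P (cos θ − μ_s sin θ) = m g (sin θ + μ_s cos θ), so P = 11×9.81×(sin 42° + 0.34 cos 42°)/(cos 42° − 0.34 sin 42°) = 108×0.9218/0.5156 = 193 N.

P ≈ 193 N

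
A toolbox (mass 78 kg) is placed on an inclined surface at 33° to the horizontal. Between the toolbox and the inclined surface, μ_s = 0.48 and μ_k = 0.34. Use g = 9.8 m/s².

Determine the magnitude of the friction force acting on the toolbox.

f ≈ 218 N (up the incline)

The normal reaction is N = m g cos θ = 641.1 N.
For equilibrium along the incline, friction must balance the weight component: f = m g sin θ = 416.3 N up the slope.
The static-friction ceiling is μ_s N = 0.48 × 641.1 = 307.7 N.
Since |416.3| > 307.7 N, static friction cannot hold it; the toolbox slides down the incline and kinetic friction applies: f = μ_k N = 0.34 × 641.1 = 218 N.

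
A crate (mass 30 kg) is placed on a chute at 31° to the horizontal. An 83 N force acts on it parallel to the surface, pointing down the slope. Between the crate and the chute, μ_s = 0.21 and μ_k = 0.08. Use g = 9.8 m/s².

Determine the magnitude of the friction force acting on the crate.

Perpendicular to the surface, N = m g cos θ = 30·9.8·cos 31° = 252 N.
The friction needed for equilibrium is m g sin θ + P = 151.4 + 83 = 234.4 N, measured positive up-slope.
Maximum static friction available: μ_s N = 0.21 × 252 = 52.92 N.
Since |234.4| > 52.92 N, static friction cannot hold it; the crate slides down the incline and kinetic friction applies: f = μ_k N = 0.08 × 252 = 20.2 N.

f ≈ 20.2 N (up the incline)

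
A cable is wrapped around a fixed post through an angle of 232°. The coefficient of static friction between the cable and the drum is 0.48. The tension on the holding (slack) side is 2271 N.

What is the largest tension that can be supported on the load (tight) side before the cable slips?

At impending slip the capstan equation gives T₂/T₁ = e^{μβ} with β in radians.
β = 232° × π/180 = 4.049 rad.
e^{μβ} = e^{0.48×4.049} = 6.984.
T₂ = T₁ · e^{μβ} = 2271 × 6.984 = 15900 N.

T_max ≈ 15900 N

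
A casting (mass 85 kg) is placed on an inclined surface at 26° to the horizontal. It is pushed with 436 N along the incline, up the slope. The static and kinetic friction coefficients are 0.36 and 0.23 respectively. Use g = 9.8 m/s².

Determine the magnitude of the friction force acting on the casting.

f ≈ 70.8 N (down the incline)

Normal force: N = m g cos θ = 85 × 9.8 × cos 26° = 748.7 N.
For equilibrium along the incline the friction force must supply f = m g sin θ − P = 365.2 − 436 = -70.84 N (positive meaning up-slope).
The static-friction ceiling is μ_s N = 0.36 × 748.7 = 269.5 N.
Since |-70.84| ≤ 269.5 N, static friction is sufficient; f equals the required value, not μ_s N.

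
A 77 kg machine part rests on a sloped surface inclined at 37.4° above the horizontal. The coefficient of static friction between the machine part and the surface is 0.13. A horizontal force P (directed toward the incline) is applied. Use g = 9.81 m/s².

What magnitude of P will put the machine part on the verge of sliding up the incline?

At impending motion up the slope, friction acts down-slope at its limit: f = μ_s N.
Perpendicular to the incline: N = m g cos θ + P sin θ.
Along the incline: P cos θ = m g sin θ + μ_s N = m g sin θ + μ_s (m g cos θ + P sin θ).
Solving, P (cos θ − μ_s sin θ) = m g (sin θ + μ_s cos θ), so P = 77×9.81×(sin 37.4° + 0.13 cos 37.4°)/(cos 37.4° − 0.13 sin 37.4°) = 755×0.7106/0.7155 = 750 N.

P ≈ 750 N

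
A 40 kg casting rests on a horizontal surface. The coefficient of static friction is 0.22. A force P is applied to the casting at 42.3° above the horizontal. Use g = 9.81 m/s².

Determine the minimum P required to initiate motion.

N = m g − P sin α (the pull lifts the casting).
At impending slip, P cos α = μ_s N = μ_s (m g − P sin α).
Solving: P (cos α + μ_s sin α) = μ_s m g → P = 0.22×392/(cos 42.3° + 0.22 sin 42.3°) = 86.3/0.8877 = 97.2 N.

P ≈ 97.2 N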